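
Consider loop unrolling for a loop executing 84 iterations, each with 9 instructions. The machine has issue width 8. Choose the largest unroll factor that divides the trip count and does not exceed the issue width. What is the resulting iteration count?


Largest divisor of 84 <= 8 is 7
New iterations = 84 / 7 = 12

12


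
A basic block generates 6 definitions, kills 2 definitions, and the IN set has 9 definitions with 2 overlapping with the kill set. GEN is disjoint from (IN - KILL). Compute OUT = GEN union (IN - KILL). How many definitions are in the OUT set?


IN - KILL: 9 - 2 = 7 surviving definitions
OUT = GEN + surviving = 6 + 7 = 13

13


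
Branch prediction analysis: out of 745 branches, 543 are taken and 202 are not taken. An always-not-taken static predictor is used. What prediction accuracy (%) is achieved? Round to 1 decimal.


Predictor: always-not-taken
Correct predictions = 202
Accuracy = 202 / 745 * 100 = 27.1%

27.1


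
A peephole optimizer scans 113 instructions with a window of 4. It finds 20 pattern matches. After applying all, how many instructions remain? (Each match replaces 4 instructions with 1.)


Each match removes 3 instructions.
Total removed = 20 * 3 = 60
Remaining = 113 - 60 = 53

53


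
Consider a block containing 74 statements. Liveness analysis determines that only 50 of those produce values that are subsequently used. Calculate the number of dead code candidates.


Dead code = total statements - live definitions
= 74 - 50 = 24

24


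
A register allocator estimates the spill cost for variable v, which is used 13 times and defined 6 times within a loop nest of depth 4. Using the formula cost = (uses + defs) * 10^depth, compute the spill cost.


uses + defs = 13 + 6 = 19
10^4 = 10000
Spill cost = 19 * 10000 = 190000

190000


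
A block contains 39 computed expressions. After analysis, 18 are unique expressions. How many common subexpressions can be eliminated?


CSE count = total expressions - unique expressions
= 39 - 18 = 21

21


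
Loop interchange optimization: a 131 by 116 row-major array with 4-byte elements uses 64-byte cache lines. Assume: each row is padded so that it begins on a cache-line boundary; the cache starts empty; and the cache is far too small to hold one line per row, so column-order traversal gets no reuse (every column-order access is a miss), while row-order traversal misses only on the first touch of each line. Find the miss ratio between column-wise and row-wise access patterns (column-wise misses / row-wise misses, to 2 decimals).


Each row occupies 116 * 4 = 464 bytes and starts on a line boundary, so it spans ceil(464 / 64) = 8 cache lines.
Row-major traversal misses (one per line touched): 131 * ceil(116 * 4 / 64) = 1048
Column-major traversal misses (no reuse, every access misses): 131 * 116 = 15196
Ratio = 15196 / 1048 = 14.5

14.5


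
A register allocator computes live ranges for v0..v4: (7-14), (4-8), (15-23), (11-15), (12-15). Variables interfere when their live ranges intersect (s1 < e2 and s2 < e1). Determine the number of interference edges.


Check all pairs for overlapping intervals.
Two intervals (s1,e1) and (s2,e2) overlap if s1 < e2 and s2 < e1.
v0 (7-14) vs v1..v4: overlaps v1, v3, v4 -> 3
v1 (4-8) vs v2..v4: overlaps none -> 0
v2 (15-23) vs v3..v4: overlaps none -> 0
v3 (11-15) vs v4: overlaps v4 -> 1
Total overlapping pairs = 3 + 0 + 0 + 1 = 4

4


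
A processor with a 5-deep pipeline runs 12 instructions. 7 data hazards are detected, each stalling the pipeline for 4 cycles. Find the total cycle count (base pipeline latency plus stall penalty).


Base cycles = 5 + 12 - 1 = 16
Total stalls = 7 * 4 = 28
Total = 16 + 28 = 44

44


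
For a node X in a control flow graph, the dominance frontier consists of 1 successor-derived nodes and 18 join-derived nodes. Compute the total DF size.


DF(X) = direct successor contributions + join point contributions
= 1 + 18 = 19

19


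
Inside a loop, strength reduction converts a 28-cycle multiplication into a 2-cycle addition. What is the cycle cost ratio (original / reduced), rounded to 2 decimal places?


Ratio = mult_cost / add_cost = 28 / 2 = 14.0

14.0


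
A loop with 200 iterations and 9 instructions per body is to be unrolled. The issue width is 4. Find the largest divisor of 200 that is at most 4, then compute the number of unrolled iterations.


Largest divisor of 200 <= 4 is 4
New iterations = 200 / 4 = 50

50


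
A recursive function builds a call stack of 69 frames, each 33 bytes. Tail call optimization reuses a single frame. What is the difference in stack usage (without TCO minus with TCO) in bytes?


Without TCO: 69 * 33 = 2277 bytes
With TCO: reuse 1 frame = 33 bytes
Savings = 2277 - 33 = 2244

2244


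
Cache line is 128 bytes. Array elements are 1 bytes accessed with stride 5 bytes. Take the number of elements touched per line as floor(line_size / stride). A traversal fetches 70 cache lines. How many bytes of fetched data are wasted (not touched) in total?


Elements per line = floor(128 / 5) = 25
Bytes used per line = 25 * 1 = 25
Wasted per line = 128 - 25 = 103
Total wasted = 103 * 70 = 7210

7210


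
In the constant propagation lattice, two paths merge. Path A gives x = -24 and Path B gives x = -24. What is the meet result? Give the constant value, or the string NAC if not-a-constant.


Meet operation: if both paths give the same constant, result is that constant; if they differ, result is NAC (not-a-constant).
Path A: -24, Path B: -24 -> equal
Result: constant -> -24

-24


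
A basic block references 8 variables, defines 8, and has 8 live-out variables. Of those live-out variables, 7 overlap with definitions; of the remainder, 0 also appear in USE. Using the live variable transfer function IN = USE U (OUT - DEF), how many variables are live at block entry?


OUT - DEF: 8 - 7 = 1
|IN| = |USE| + |OUT - DEF| - |USE ∩ (OUT - DEF)| = 8 + 1 - 0 = 9

9


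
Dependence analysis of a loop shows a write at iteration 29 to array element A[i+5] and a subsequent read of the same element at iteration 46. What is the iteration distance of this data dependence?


Distance = read iteration - write iteration
= 46 - 29 = 17

17


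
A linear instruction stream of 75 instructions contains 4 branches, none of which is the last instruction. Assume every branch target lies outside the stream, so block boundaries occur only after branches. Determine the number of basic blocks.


With no in-sequence branch targets, the leaders are the first instruction plus the instruction after each branch.
Number of basic blocks = branches + 1
= 4 + 1 = 5

5


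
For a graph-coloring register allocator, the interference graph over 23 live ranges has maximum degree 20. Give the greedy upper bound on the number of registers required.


Greedy coloring never needs more than (max_degree + 1) colors: when coloring a vertex, at most max_degree neighbors are already colored.
Upper bound = 20 + 1 = 21

21


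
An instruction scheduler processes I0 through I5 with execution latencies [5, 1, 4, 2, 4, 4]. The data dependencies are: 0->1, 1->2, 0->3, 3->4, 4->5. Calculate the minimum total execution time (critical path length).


Compute longest path through dependency graph: dist(Ik) = max over predecessors of dist + latency(Ik).
dist(I0) = latency 5 = 5
dist(I1) = dist(I0) + 1 = 5 + 1 = 6
dist(I2) = dist(I1) + 4 = 6 + 4 = 10
dist(I3) = dist(I0) + 2 = 5 + 2 = 7
dist(I4) = dist(I3) + 4 = 7 + 4 = 11
dist(I5) = dist(I4) + 4 = 11 + 4 = 15
Critical path = max dist = 15

15


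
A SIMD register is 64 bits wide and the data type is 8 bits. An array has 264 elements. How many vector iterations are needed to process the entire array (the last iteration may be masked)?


Width = 64 / 8 = 8 elements per vector op
Iterations = ceil(264 / 8) = 33

33


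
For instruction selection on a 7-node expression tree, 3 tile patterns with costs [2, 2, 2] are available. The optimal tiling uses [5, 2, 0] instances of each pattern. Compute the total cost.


Total cost = sum(count_i * cost_i)
= 5*2 + 2*2 + 0*2
= 14

14


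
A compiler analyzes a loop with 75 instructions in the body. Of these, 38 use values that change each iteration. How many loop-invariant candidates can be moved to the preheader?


Invariant candidates = total - loop-dependent
= 75 - 38 = 37

37


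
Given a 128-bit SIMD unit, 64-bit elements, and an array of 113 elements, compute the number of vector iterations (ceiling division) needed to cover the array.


Width = 128 / 64 = 2 elements per vector op
Iterations = ceil(113 / 2) = 57

57


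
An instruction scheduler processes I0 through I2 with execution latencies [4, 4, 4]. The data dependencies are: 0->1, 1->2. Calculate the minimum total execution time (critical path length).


Compute longest path through dependency graph: dist(Ik) = max over predecessors of dist + latency(Ik).
dist(I0) = latency 4 = 4
dist(I1) = dist(I0) + 4 = 4 + 4 = 8
dist(I2) = dist(I1) + 4 = 8 + 4 = 12
Critical path = max dist = 12

12


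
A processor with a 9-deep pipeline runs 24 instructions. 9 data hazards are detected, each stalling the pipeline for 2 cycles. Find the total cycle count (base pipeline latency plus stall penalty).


Base cycles = 9 + 24 - 1 = 32
Total stalls = 9 * 2 = 18
Total = 32 + 18 = 50

50


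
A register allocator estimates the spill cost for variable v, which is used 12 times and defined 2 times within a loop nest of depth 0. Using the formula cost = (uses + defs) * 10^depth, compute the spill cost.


uses + defs = 12 + 2 = 14
10^0 = 1
Spill cost = 14 * 1 = 14

14


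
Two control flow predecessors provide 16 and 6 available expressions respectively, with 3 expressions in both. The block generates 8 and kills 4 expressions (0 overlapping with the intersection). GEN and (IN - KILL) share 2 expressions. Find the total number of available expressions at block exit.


IN = intersection of predecessors = 3
IN - KILL = 3 - 0 = 3
|OUT| = |GEN| + |IN - KILL| - |GEN ∩ (IN - KILL)| = 8 + 3 - 2 = 9

9


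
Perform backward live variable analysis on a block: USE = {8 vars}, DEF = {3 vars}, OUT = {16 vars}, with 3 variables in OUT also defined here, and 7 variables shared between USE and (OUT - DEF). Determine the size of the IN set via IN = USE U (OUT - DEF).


OUT - DEF: 16 - 3 = 13
|IN| = |USE| + |OUT - DEF| - |USE ∩ (OUT - DEF)| = 8 + 13 - 7 = 14

14


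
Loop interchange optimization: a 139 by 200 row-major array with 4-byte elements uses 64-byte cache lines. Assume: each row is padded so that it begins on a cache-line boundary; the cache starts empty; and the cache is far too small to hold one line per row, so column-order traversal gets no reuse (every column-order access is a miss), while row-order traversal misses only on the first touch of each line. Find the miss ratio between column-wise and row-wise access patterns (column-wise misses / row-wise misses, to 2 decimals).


Each row occupies 200 * 4 = 800 bytes and starts on a line boundary, so it spans ceil(800 / 64) = 13 cache lines.
Row-major traversal misses (one per line touched): 139 * ceil(200 * 4 / 64) = 1807
Column-major traversal misses (no reuse, every access misses): 139 * 200 = 27800
Ratio = 27800 / 1807 = 15.38

15.38


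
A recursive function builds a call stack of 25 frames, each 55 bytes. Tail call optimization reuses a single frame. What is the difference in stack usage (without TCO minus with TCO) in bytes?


Without TCO: 25 * 55 = 1375 bytes
With TCO: reuse 1 frame = 55 bytes
Savings = 1375 - 55 = 1320

1320


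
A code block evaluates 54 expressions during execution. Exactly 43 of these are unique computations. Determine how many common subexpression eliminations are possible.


CSE count = total expressions - unique expressions
= 54 - 43 = 11

11


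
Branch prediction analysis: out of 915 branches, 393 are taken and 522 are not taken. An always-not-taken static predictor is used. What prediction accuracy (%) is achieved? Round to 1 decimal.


Predictor: always-not-taken
Correct predictions = 522
Accuracy = 522 / 915 * 100 = 57.0%

57.0


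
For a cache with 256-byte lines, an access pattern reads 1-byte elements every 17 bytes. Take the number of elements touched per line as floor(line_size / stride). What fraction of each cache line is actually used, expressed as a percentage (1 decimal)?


Elements per cache line = floor(256 / 17) = 15
Bytes used = 15 * 1 = 15
Utilization = 15 / 256 * 100 = 5.9%

5.9


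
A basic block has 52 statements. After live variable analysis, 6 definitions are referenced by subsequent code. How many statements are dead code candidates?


Dead code = total statements - live definitions
= 52 - 6 = 46

46


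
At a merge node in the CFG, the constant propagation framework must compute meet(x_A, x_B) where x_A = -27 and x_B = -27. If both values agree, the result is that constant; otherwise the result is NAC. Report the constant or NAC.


Meet operation: if both paths give the same constant, result is that constant; if they differ, result is NAC (not-a-constant).
Path A: -27, Path B: -27 -> equal
Result: constant -> -27

-27


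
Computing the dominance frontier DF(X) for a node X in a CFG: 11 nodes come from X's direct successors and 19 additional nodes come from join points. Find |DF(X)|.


DF(X) = direct successor contributions + join point contributions
= 11 + 19 = 30

30


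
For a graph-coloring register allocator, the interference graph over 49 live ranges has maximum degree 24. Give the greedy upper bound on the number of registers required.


Greedy coloring never needs more than (max_degree + 1) colors: when coloring a vertex, at most max_degree neighbors are already colored.
Upper bound = 24 + 1 = 25

25


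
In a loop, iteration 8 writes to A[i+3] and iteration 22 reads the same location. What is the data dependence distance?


Distance = read iteration - write iteration
= 22 - 8 = 14

14


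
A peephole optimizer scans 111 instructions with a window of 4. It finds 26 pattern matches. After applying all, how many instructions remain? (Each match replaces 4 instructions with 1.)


Each match removes 3 instructions.
Total removed = 26 * 3 = 78
Remaining = 111 - 78 = 33

33


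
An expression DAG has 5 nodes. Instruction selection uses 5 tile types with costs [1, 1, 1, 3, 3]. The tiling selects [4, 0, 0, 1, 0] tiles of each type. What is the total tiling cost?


Total cost = sum(count_i * cost_i)
= 4*1 + 0*1 + 0*1 + 1*3 + 0*3
= 7

7


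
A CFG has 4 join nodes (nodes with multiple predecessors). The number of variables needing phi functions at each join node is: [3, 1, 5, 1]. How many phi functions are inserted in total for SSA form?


Total phi functions = sum of phi functions at each join node
= 3 + 1 + 5 + 1 = 10

10


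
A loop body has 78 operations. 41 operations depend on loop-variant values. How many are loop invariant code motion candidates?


Invariant candidates = total - loop-dependent
= 78 - 41 = 37

37


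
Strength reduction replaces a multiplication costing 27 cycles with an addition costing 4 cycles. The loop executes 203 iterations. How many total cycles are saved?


Per-iteration saving = 27 - 4 = 23
Total saved = 203 * 23 = 4669

4669


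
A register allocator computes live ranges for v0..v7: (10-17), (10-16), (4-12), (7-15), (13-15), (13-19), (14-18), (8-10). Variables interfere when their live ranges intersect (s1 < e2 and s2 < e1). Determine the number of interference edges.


Check all pairs for overlapping intervals.
Two intervals (s1,e1) and (s2,e2) overlap if s1 < e2 and s2 < e1.
v0 (10-17) vs v1..v7: overlaps v1, v2, v3, v4, v5, v6 -> 6
v1 (10-16) vs v2..v7: overlaps v2, v3, v4, v5, v6 -> 5
v2 (4-12) vs v3..v7: overlaps v3, v7 -> 2
v3 (7-15) vs v4..v7: overlaps v4, v5, v6, v7 -> 4
v4 (13-15) vs v5..v7: overlaps v5, v6 -> 2
v5 (13-19) vs v6..v7: overlaps v6 -> 1
v6 (14-18) vs v7: overlaps none -> 0
Total overlapping pairs = 6 + 5 + 2 + 4 + 2 + 1 + 0 = 20

20


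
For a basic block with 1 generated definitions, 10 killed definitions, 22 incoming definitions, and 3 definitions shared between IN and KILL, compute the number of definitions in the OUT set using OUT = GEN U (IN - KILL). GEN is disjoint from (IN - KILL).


IN - KILL: 22 - 3 = 19 surviving definitions
OUT = GEN + surviving = 1 + 19 = 20

20


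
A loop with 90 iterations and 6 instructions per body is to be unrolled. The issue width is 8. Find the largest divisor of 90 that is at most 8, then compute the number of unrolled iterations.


Largest divisor of 90 <= 8 is 6
New iterations = 90 / 6 = 15

15


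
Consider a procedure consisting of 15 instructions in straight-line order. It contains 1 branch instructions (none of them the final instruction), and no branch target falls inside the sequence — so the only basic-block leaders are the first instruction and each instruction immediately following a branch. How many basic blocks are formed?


With no in-sequence branch targets, the leaders are the first instruction plus the instruction after each branch.
Number of basic blocks = branches + 1
= 1 + 1 = 2

2


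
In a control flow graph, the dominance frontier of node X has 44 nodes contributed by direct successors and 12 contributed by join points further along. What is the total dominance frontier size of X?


DF(X) = direct successor contributions + join point contributions
= 44 + 12 = 56

56


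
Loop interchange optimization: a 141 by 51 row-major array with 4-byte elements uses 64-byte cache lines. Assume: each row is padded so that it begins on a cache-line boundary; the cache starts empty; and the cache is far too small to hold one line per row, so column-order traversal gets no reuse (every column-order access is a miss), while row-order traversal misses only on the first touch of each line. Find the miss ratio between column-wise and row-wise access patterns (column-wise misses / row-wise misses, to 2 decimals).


Each row occupies 51 * 4 = 204 bytes and starts on a line boundary, so it spans ceil(204 / 64) = 4 cache lines.
Row-major traversal misses (one per line touched): 141 * ceil(51 * 4 / 64) = 564
Column-major traversal misses (no reuse, every access misses): 141 * 51 = 7191
Ratio = 7191 / 564 = 12.75

12.75


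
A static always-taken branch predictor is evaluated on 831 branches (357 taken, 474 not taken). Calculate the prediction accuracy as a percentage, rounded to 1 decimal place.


Predictor: always-taken
Correct predictions = 357
Accuracy = 357 / 831 * 100 = 43.0%

43.0


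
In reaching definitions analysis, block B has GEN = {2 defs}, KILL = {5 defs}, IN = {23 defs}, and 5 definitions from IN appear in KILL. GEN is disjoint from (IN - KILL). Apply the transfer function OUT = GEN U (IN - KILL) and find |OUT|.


IN - KILL: 23 - 5 = 18 surviving definitions
OUT = GEN + surviving = 2 + 18 = 20

20


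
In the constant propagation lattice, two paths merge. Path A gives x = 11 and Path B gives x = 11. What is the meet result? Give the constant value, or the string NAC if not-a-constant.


Meet operation: if both paths give the same constant, result is that constant; if they differ, result is NAC (not-a-constant).
Path A: 11, Path B: 11 -> equal
Result: constant -> 11

11


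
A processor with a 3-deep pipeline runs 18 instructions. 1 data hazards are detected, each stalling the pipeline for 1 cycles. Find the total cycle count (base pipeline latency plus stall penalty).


Base cycles = 3 + 18 - 1 = 20
Total stalls = 1 * 1 = 1
Total = 20 + 1 = 21

21


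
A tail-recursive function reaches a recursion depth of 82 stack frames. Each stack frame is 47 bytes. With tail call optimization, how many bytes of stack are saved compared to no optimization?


Without TCO: 82 * 47 = 3854 bytes
With TCO: reuse 1 frame = 47 bytes
Savings = 3854 - 47 = 3807

3807


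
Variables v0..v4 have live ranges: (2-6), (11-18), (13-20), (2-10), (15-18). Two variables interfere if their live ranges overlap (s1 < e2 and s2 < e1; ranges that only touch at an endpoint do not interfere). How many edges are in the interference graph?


Check all pairs for overlapping intervals.
Two intervals (s1,e1) and (s2,e2) overlap if s1 < e2 and s2 < e1.
v0 (2-6) vs v1..v4: overlaps v3 -> 1
v1 (11-18) vs v2..v4: overlaps v2, v4 -> 2
v2 (13-20) vs v3..v4: overlaps v4 -> 1
v3 (2-10) vs v4: overlaps none -> 0
Total overlapping pairs = 1 + 2 + 1 + 0 = 4

4


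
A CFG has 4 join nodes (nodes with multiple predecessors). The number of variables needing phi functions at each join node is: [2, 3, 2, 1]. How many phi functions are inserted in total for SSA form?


Total phi functions = sum of phi functions at each join node
= 2 + 3 + 2 + 1 = 8

8


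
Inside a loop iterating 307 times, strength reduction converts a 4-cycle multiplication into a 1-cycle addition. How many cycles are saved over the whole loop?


Per-iteration saving = 4 - 1 = 3
Total saved = 307 * 3 = 921

921


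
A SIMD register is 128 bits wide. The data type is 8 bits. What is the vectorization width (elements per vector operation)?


Width = SIMD bits / data type bits
= 128 / 8 = 16

16


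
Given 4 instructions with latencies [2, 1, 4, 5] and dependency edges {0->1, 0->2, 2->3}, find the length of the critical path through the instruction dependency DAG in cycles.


Compute longest path through dependency graph: dist(Ik) = max over predecessors of dist + latency(Ik).
dist(I0) = latency 2 = 2
dist(I1) = dist(I0) + 1 = 2 + 1 = 3
dist(I2) = dist(I0) + 4 = 2 + 4 = 6
dist(I3) = dist(I2) + 5 = 6 + 5 = 11
Critical path = max dist = 11

11


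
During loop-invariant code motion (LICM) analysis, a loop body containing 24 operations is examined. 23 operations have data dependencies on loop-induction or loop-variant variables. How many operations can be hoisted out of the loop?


Invariant candidates = total - loop-dependent
= 24 - 23 = 1

1


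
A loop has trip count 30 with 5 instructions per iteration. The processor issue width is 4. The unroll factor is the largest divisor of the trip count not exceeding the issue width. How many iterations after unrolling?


Largest divisor of 30 <= 4 is 3
New iterations = 30 / 3 = 10

10


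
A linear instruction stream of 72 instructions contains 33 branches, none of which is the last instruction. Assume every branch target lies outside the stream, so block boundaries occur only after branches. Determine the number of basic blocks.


With no in-sequence branch targets, the leaders are the first instruction plus the instruction after each branch.
Number of basic blocks = branches + 1
= 33 + 1 = 34

34


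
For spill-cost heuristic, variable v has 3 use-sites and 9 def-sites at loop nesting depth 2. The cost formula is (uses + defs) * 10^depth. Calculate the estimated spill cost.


uses + defs = 3 + 9 = 12
10^2 = 100
Spill cost = 12 * 100 = 1200

1200


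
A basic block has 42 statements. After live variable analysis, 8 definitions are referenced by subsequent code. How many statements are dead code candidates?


Dead code = total statements - live definitions
= 42 - 8 = 34

34


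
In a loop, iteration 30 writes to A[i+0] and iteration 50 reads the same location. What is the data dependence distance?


Distance = read iteration - write iteration
= 50 - 30 = 20

20


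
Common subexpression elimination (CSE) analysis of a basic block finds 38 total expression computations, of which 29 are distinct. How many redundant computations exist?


CSE count = total expressions - unique expressions
= 38 - 29 = 9

9


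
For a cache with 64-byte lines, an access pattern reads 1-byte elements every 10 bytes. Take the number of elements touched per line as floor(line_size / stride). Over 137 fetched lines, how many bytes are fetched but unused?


Elements per line = floor(64 / 10) = 6
Bytes used per line = 6 * 1 = 6
Wasted per line = 64 - 6 = 58
Total wasted = 58 * 137 = 7946

7946


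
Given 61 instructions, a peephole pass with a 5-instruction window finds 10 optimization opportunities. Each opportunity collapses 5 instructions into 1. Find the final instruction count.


Each match removes 4 instructions.
Total removed = 10 * 4 = 40
Remaining = 61 - 40 = 21

21


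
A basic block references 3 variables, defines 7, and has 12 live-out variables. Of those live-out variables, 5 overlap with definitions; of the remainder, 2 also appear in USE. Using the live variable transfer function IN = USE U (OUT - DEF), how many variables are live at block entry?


OUT - DEF: 12 - 5 = 7
|IN| = |USE| + |OUT - DEF| - |USE ∩ (OUT - DEF)| = 3 + 7 - 2 = 8

8


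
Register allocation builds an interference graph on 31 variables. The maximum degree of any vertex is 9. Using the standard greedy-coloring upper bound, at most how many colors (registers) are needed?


Greedy coloring never needs more than (max_degree + 1) colors: when coloring a vertex, at most max_degree neighbors are already colored.
Upper bound = 9 + 1 = 10

10


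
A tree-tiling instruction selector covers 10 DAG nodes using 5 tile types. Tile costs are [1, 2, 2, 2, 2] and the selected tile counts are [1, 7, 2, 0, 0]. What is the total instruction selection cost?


Total cost = sum(count_i * cost_i)
= 1*1 + 7*2 + 2*2 + 0*2 + 0*2
= 19

19


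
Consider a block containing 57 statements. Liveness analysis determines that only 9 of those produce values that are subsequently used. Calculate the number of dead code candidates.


Dead code = total statements - live definitions
= 57 - 9 = 48

48


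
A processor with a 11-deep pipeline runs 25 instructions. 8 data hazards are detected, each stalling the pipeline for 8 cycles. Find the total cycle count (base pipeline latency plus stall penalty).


Base cycles = 11 + 25 - 1 = 35
Total stalls = 8 * 8 = 64
Total = 35 + 64 = 99

99


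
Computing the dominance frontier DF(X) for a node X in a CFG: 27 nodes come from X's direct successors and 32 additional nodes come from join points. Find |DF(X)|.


DF(X) = direct successor contributions + join point contributions
= 27 + 32 = 59

59


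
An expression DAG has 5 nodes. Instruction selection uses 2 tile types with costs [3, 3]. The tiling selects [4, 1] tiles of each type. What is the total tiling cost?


Total cost = sum(count_i * cost_i)
= 4*3 + 1*3
= 15

15


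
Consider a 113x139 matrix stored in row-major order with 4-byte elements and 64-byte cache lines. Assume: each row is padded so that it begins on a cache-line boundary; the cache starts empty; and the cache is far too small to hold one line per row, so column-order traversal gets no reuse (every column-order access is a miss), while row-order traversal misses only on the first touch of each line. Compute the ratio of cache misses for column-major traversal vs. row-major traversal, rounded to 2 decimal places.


Each row occupies 139 * 4 = 556 bytes and starts on a line boundary, so it spans ceil(556 / 64) = 9 cache lines.
Row-major traversal misses (one per line touched): 113 * ceil(139 * 4 / 64) = 1017
Column-major traversal misses (no reuse, every access misses): 113 * 139 = 15707
Ratio = 15707 / 1017 = 15.44

15.44


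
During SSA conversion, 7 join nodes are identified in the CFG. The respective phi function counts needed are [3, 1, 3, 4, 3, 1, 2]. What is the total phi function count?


Total phi functions = sum of phi functions at each join node
= 3 + 1 + 3 + 4 + 3 + 1 + 2 = 17

17


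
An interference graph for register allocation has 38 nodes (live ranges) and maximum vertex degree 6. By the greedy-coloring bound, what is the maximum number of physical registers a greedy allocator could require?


Greedy coloring never needs more than (max_degree + 1) colors: when coloring a vertex, at most max_degree neighbors are already colored.
Upper bound = 6 + 1 = 7

7


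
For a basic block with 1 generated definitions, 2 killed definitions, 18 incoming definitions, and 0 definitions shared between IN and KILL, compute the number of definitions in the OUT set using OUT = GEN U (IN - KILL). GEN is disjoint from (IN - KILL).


IN - KILL: 18 - 0 = 18 surviving definitions
OUT = GEN + surviving = 1 + 18 = 19

19


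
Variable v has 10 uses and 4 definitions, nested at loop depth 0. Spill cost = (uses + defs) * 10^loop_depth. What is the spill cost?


uses + defs = 10 + 4 = 14
10^0 = 1
Spill cost = 14 * 1 = 14

14


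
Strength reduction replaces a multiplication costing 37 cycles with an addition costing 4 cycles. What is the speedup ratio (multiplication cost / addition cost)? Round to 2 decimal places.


Ratio = mult_cost / add_cost = 37 / 4 = 9.25

9.25


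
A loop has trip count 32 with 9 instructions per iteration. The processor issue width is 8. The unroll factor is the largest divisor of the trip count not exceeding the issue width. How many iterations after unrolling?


Largest divisor of 32 <= 8 is 8
New iterations = 32 / 8 = 4

4


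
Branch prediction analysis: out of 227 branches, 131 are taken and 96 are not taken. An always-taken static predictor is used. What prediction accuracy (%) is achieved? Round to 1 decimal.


Predictor: always-taken
Correct predictions = 131
Accuracy = 131 / 227 * 100 = 57.7%

57.7


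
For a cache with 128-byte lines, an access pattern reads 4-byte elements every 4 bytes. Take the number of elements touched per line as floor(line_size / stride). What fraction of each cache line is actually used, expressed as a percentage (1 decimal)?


Elements per cache line = floor(128 / 4) = 32
Bytes used = 32 * 4 = 128
Utilization = 128 / 128 * 100 = 100.0%

100.0


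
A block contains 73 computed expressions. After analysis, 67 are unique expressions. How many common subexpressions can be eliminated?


CSE count = total expressions - unique expressions
= 73 - 67 = 6

6


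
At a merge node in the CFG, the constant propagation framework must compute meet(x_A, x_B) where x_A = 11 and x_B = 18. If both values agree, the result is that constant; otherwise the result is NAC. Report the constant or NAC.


Meet operation: if both paths give the same constant, result is that constant; if they differ, result is NAC (not-a-constant).
Path A: 11, Path B: 18 -> differ
Result: not-a-constant -> NAC

NAC


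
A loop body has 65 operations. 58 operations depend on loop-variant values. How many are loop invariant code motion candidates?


Invariant candidates = total - loop-dependent
= 65 - 58 = 7

7


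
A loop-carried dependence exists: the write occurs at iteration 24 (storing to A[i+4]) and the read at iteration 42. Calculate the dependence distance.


Distance = read iteration - write iteration
= 42 - 24 = 18

18


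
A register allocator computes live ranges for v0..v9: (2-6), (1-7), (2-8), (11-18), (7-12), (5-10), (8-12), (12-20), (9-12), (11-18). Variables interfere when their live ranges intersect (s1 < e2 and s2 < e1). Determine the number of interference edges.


Check all pairs for overlapping intervals.
Two intervals (s1,e1) and (s2,e2) overlap if s1 < e2 and s2 < e1.
v0 (2-6) vs v1..v9: overlaps v1, v2, v5 -> 3
v1 (1-7) vs v2..v9: overlaps v2, v5 -> 2
v2 (2-8) vs v3..v9: overlaps v4, v5 -> 2
v3 (11-18) vs v4..v9: overlaps v4, v6, v7, v8, v9 -> 5
v4 (7-12) vs v5..v9: overlaps v5, v6, v8, v9 -> 4
v5 (5-10) vs v6..v9: overlaps v6, v8 -> 2
v6 (8-12) vs v7..v9: overlaps v8, v9 -> 2
v7 (12-20) vs v8..v9: overlaps v9 -> 1
v8 (9-12) vs v9: overlaps v9 -> 1
Total overlapping pairs = 3 + 2 + 2 + 5 + 4 + 2 + 2 + 1 + 1 = 22

22


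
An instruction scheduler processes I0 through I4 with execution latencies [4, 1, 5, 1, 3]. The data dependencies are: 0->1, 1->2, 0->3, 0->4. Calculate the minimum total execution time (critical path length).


Compute longest path through dependency graph: dist(Ik) = max over predecessors of dist + latency(Ik).
dist(I0) = latency 4 = 4
dist(I1) = dist(I0) + 1 = 4 + 1 = 5
dist(I2) = dist(I1) + 5 = 5 + 5 = 10
dist(I3) = dist(I0) + 1 = 4 + 1 = 5
dist(I4) = dist(I0) + 3 = 4 + 3 = 7
Critical path = max dist = 10

10


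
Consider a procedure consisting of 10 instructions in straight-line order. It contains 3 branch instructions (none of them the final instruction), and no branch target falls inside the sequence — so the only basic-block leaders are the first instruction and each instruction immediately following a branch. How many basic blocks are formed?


With no in-sequence branch targets, the leaders are the first instruction plus the instruction after each branch.
Number of basic blocks = branches + 1
= 3 + 1 = 4

4


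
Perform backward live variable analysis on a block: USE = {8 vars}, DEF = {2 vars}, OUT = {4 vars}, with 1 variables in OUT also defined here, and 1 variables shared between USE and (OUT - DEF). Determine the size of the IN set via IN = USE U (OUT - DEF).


OUT - DEF: 4 - 1 = 3
|IN| = |USE| + |OUT - DEF| - |USE ∩ (OUT - DEF)| = 8 + 3 - 1 = 10

10


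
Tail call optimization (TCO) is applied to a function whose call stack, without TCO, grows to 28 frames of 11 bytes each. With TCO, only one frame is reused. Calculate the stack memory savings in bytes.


Without TCO: 28 * 11 = 308 bytes
With TCO: reuse 1 frame = 11 bytes
Savings = 308 - 11 = 297

297


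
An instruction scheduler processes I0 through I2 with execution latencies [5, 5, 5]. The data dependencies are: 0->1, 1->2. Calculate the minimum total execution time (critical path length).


Compute longest path through dependency graph: dist(Ik) = max over predecessors of dist + latency(Ik).
dist(I0) = latency 5 = 5
dist(I1) = dist(I0) + 5 = 5 + 5 = 10
dist(I2) = dist(I1) + 5 = 10 + 5 = 15
Critical path = max dist = 15

15


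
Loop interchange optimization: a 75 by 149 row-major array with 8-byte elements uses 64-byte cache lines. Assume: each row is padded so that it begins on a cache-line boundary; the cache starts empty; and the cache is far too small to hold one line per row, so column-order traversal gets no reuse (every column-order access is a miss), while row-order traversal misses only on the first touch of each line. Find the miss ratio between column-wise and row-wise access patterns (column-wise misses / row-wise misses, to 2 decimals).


Each row occupies 149 * 8 = 1192 bytes and starts on a line boundary, so it spans ceil(1192 / 64) = 19 cache lines.
Row-major traversal misses (one per line touched): 75 * ceil(149 * 8 / 64) = 1425
Column-major traversal misses (no reuse, every access misses): 75 * 149 = 11175
Ratio = 11175 / 1425 = 7.84

7.84


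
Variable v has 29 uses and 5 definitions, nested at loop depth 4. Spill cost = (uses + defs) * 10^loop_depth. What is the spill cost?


uses + defs = 29 + 5 = 34
10^4 = 10000
Spill cost = 34 * 10000 = 340000

340000


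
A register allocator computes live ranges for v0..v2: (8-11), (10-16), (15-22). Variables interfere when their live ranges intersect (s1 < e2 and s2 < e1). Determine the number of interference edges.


Check all pairs for overlapping intervals.
Two intervals (s1,e1) and (s2,e2) overlap if s1 < e2 and s2 < e1.
v0 (8-11) vs v1..v2: overlaps v1 -> 1
v1 (10-16) vs v2: overlaps v2 -> 1
Total overlapping pairs = 1 + 1 = 2

2


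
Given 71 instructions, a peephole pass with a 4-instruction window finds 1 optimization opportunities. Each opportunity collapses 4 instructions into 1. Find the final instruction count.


Each match removes 3 instructions.
Total removed = 1 * 3 = 3
Remaining = 71 - 3 = 68

68


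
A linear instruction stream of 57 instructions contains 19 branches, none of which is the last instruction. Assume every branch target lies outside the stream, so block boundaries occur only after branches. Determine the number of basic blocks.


With no in-sequence branch targets, the leaders are the first instruction plus the instruction after each branch.
Number of basic blocks = branches + 1
= 19 + 1 = 20

20


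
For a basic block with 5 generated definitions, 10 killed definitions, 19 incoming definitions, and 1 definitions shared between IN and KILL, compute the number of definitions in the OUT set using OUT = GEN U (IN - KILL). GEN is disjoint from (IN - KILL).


IN - KILL: 19 - 1 = 18 surviving definitions
OUT = GEN + surviving = 5 + 18 = 23

23


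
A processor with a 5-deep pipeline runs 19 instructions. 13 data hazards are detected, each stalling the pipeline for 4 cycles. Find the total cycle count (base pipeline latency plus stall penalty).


Base cycles = 5 + 19 - 1 = 23
Total stalls = 13 * 4 = 52
Total = 23 + 52 = 75

75


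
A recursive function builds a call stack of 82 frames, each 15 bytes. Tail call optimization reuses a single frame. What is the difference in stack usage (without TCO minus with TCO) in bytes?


Without TCO: 82 * 15 = 1230 bytes
With TCO: reuse 1 frame = 15 bytes
Savings = 1230 - 15 = 1215

1215


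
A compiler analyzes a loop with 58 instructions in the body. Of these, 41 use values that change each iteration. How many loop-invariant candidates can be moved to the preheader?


Invariant candidates = total - loop-dependent
= 58 - 41 = 17

17


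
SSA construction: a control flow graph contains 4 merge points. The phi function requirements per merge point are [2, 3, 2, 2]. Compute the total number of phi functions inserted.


Total phi functions = sum of phi functions at each join node
= 2 + 3 + 2 + 2 = 9

9


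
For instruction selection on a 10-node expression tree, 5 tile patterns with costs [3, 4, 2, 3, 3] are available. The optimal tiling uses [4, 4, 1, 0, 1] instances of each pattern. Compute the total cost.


Total cost = sum(count_i * cost_i)
= 4*3 + 4*4 + 1*2 + 0*3 + 1*3
= 33

33


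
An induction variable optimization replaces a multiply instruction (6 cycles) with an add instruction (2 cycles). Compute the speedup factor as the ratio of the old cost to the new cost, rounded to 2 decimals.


Ratio = mult_cost / add_cost = 6 / 2 = 3.0

3.0


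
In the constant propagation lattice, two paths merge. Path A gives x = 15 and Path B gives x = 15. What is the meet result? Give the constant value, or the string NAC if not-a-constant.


Meet operation: if both paths give the same constant, result is that constant; if they differ, result is NAC (not-a-constant).
Path A: 15, Path B: 15 -> equal
Result: constant -> 15

15


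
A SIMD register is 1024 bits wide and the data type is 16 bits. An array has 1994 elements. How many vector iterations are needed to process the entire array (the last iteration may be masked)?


Width = 1024 / 16 = 64 elements per vector op
Iterations = ceil(1994 / 64) = 32

32


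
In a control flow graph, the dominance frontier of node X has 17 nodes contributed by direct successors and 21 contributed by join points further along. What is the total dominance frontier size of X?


DF(X) = direct successor contributions + join point contributions
= 17 + 21 = 38

38


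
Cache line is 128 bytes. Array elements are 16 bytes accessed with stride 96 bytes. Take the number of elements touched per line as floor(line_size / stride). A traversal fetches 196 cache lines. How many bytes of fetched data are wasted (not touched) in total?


Elements per line = floor(128 / 96) = 1
Bytes used per line = 1 * 16 = 16
Wasted per line = 128 - 16 = 112
Total wasted = 112 * 196 = 21952

21952


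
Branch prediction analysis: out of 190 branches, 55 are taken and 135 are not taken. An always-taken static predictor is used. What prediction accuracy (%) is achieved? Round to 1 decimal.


Predictor: always-taken
Correct predictions = 55
Accuracy = 55 / 190 * 100 = 28.9%

28.9


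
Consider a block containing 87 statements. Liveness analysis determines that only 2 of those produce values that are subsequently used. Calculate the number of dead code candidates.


Dead code = total statements - live definitions
= 87 - 2 = 85

85
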